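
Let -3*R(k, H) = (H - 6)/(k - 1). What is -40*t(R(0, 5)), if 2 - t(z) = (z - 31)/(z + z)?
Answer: 1800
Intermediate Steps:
R(k, H) = -(-6 + H)/(3*(-1 + k)) (R(k, H) = -(H - 6)/(3*(k - 1)) = -(-6 + H)/(3*(-1 + k)))
t(z) = 2 - (-31 + z)/(2*z) (t(z) = 2 - (z - 31)/(z + z) = 2 - (-31 + z)/(2*z))
-40*t(R(0, 5)) = -20*(31 + 3*((6 - 1*5)/(3*(-1 + 0))))/((6 - 1*5)/(3*(-1 + 0))) = -20*(31 + 3*((1/3)*(6 - 5)/(-1)))/((1/3)*(6 - 5)/(-1)) = -20*(31 + 3*((1/3)*(-1)*1))/((1/3)*(-1)*1) = -20*(31 + 3*(-1/3))/(-1/3) = -20*(-3)*(31 - 1) = -20*(-3)*30 = -40*(-45) = 1800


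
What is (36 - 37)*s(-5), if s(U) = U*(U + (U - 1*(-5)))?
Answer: -25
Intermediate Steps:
s(U) = U*(5 + 2*U) (s(U) = U*(U + (U + 5)) = U*(U + (5 + U)) = U*(5 + 2*U))
(36 - 37)*s(-5) = (36 - 37)*(-5*(5 + 2*(-5))) = -(-5)*(5 - 10) = -(-5)*(-5) = -1*25 = -25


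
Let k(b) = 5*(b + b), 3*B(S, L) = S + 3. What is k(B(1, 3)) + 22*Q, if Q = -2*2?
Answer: -224/3 ≈ -74.667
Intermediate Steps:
B(S, L) = 1 + S/3 (B(S, L) = (S + 3)/3 = (3 + S)/3 = 1 + S/3)
Q = -4
k(b) = 10*b (k(b) = 5*(2*b) = 10*b)
k(B(1, 3)) + 22*Q = 10*(1 + (1/3)*1) + 22*(-4) = 10*(1 + 1/3) - 88 = 10*(4/3) - 88 = 40/3 - 88 = -224/3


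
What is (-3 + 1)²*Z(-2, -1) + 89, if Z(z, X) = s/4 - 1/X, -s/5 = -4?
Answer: 113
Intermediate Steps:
s = 20 (s = -5*(-4) = 20)
Z(z, X) = 5 - 1/X (Z(z, X) = 20/4 - 1/X = 20*(¼) - 1/X = 5 - 1/X)
(-3 + 1)²*Z(-2, -1) + 89 = (-3 + 1)²*(5 - 1/(-1)) + 89 = (-2)²*(5 - 1*(-1)) + 89 = 4*(5 + 1) + 89 = 4*6 + 89 = 24 + 89 = 113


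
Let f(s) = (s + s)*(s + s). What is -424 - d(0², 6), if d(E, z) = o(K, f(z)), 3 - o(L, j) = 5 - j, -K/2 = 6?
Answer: -566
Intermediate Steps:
K = -12 (K = -2*6 = -12)
f(s) = 4*s² (f(s) = (2*s)*(2*s) = 4*s²)
o(L, j) = -2 + j (o(L, j) = 3 - (5 - j) = 3 + (-5 + j) = -2 + j)
d(E, z) = -2 + 4*z²
-424 - d(0², 6) = -424 - (-2 + 4*6²) = -424 - (-2 + 4*36) = -424 - (-2 + 144) = -424 - 1*142 = -424 - 142 = -566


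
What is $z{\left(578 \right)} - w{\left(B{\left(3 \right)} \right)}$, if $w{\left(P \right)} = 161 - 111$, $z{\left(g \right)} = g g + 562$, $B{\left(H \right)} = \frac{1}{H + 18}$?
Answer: $334596$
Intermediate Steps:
$B{\left(H \right)} = \frac{1}{18 + H}$
$z{\left(g \right)} = 562 + g^{2}$ ($z{\left(g \right)} = g^{2} + 562 = 562 + g^{2}$)
$w{\left(P \right)} = 50$ ($w{\left(P \right)} = 161 - 111 = 50$)
$z{\left(578 \right)} - w{\left(B{\left(3 \right)} \right)} = \left(562 + 578^{2}\right) - 50 = \left(562 + 334084\right) - 50 = 334646 - 50 = 334596$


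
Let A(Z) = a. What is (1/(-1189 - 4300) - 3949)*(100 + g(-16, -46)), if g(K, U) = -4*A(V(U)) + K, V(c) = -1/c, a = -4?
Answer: -2167606200/5489 ≈ -3.9490e+5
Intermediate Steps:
A(Z) = -4
g(K, U) = 16 + K (g(K, U) = -4*(-4) + K = 16 + K)
(1/(-1189 - 4300) - 3949)*(100 + g(-16, -46)) = (1/(-1189 - 4300) - 3949)*(100 + (16 - 16)) = (1/(-5489) - 3949)*(100 + 0) = (-1/5489 - 3949)*100 = -21676062/5489*100 = -2167606200/5489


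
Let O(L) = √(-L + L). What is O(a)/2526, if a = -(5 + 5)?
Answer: 0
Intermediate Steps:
a = -10 (a = -1*10 = -10)
O(L) = 0 (O(L) = √0 = 0)
O(a)/2526 = 0/2526 = 0*(1/2526) = 0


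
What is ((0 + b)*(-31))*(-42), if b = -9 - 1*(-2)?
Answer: -9114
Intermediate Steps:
b = -7 (b = -9 + 2 = -7)
((0 + b)*(-31))*(-42) = ((0 - 7)*(-31))*(-42) = -7*(-31)*(-42) = 217*(-42) = -9114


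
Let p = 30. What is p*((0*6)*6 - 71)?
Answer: -2130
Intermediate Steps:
p*((0*6)*6 - 71) = 30*((0*6)*6 - 71) = 30*(0*6 - 71) = 30*(0 - 71) = 30*(-71) = -2130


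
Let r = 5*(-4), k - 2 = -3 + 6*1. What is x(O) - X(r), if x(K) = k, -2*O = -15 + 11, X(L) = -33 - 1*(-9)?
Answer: 29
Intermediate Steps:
k = 5 (k = 2 + (-3 + 6*1) = 2 + (-3 + 6) = 2 + 3 = 5)
r = -20
X(L) = -24 (X(L) = -33 + 9 = -24)
O = 2 (O = -(-15 + 11)/2 = -½*(-4) = 2)
x(K) = 5
x(O) - X(r) = 5 - 1*(-24) = 5 + 24 = 29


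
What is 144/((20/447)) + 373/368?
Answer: 5923721/1840 ≈ 3219.4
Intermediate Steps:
144/((20/447)) + 373/368 = 144/((20*(1/447))) + 373*(1/368) = 144/(20/447) + 373/368 = 144*(447/20) + 373/368 = 16092/5 + 373/368 = 5923721/1840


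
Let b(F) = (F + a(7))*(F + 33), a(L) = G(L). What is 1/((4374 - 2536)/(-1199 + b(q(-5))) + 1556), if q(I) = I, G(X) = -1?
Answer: 1367/2125214 ≈ 0.00064323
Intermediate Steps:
a(L) = -1
b(F) = (-1 + F)*(33 + F) (b(F) = (F - 1)*(F + 33) = (-1 + F)*(33 + F))
1/((4374 - 2536)/(-1199 + b(q(-5))) + 1556) = 1/((4374 - 2536)/(-1199 + (-33 + (-5)² + 32*(-5))) + 1556) = 1/(1838/(-1199 + (-33 + 25 - 160)) + 1556) = 1/(1838/(-1199 - 168) + 1556) = 1/(1838/(-1367) + 1556) = 1/(1838*(-1/1367) + 1556) = 1/(-1838/1367 + 1556) = 1/(2125214/1367) = 1367/2125214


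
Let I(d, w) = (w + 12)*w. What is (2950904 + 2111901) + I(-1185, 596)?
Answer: 5425173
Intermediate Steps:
I(d, w) = w*(12 + w) (I(d, w) = (12 + w)*w = w*(12 + w))
(2950904 + 2111901) + I(-1185, 596) = (2950904 + 2111901) + 596*(12 + 596) = 5062805 + 596*608 = 5062805 + 362368 = 5425173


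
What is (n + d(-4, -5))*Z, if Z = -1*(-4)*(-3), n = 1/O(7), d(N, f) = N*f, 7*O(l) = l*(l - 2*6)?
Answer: -1188/5 ≈ -237.60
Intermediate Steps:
O(l) = l*(-12 + l)/7 (O(l) = (l*(l - 2*6))/7 = (l*(l - 1*12))/7 = (l*(l - 12))/7 = (l*(-12 + l))/7 = l*(-12 + l)/7)
n = -1/5 (n = 1/((1/7)*7*(-12 + 7)) = 1/((1/7)*7*(-5)) = 1/(-5) = -1/5 ≈ -0.20000)
Z = -12 (Z = 4*(-3) = -12)
(n + d(-4, -5))*Z = (-1/5 - 4*(-5))*(-12) = (-1/5 + 20)*(-12) = (99/5)*(-12) = -1188/5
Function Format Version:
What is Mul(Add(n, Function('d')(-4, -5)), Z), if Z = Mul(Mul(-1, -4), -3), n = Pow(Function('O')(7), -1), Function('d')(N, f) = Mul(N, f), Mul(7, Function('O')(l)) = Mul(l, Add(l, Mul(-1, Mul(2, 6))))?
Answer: Rational(-1188, 5) ≈ -237.60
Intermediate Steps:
Function('O')(l) = Mul(Rational(1, 7), l, Add(-12, l)) (Function('O')(l) = Mul(Rational(1, 7), Mul(l, Add(l, Mul(-1, Mul(2, 6))))) = Mul(Rational(1, 7), Mul(l, Add(l, Mul(-1, 12)))) = Mul(Rational(1, 7), Mul(l, Add(l, -12))) = Mul(Rational(1, 7), Mul(l, Add(-12, l))) = Mul(Rational(1, 7), l, Add(-12, l)))
n = Rational(-1, 5) (n = Pow(Mul(Rational(1, 7), 7, Add(-12, 7)), -1) = Pow(Mul(Rational(1, 7), 7, -5), -1) = Pow(-5, -1) = Rational(-1, 5) ≈ -0.20000)
Z = -12 (Z = Mul(4, -3) = -12)
Mul(Add(n, Function('d')(-4, -5)), Z) = Mul(Add(Rational(-1, 5), Mul(-4, -5)), -12) = Mul(Add(Rational(-1, 5), 20), -12) = Mul(Rational(99, 5), -12) = Rational(-1188, 5)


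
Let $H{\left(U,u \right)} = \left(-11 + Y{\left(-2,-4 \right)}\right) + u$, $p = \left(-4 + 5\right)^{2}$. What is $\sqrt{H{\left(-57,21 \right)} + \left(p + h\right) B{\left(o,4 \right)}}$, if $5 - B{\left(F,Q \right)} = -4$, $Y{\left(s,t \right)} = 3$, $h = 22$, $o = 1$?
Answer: $2 \sqrt{55} \approx 14.832$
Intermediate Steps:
$B{\left(F,Q \right)} = 9$ ($B{\left(F,Q \right)} = 5 - -4 = 5 + 4 = 9$)
$p = 1$ ($p = 1^{2} = 1$)
$H{\left(U,u \right)} = -8 + u$ ($H{\left(U,u \right)} = \left(-11 + 3\right) + u = -8 + u$)
$\sqrt{H{\left(-57,21 \right)} + \left(p + h\right) B{\left(o,4 \right)}} = \sqrt{\left(-8 + 21\right) + \left(1 + 22\right) 9} = \sqrt{13 + 23 \cdot 9} = \sqrt{13 + 207} = \sqrt{220} = 2 \sqrt{55}$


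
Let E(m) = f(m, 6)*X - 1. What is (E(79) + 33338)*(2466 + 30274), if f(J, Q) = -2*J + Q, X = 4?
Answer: 1071547460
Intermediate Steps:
f(J, Q) = Q - 2*J
E(m) = 23 - 8*m (E(m) = (6 - 2*m)*4 - 1 = (24 - 8*m) - 1 = 23 - 8*m)
(E(79) + 33338)*(2466 + 30274) = ((23 - 8*79) + 33338)*(2466 + 30274) = ((23 - 632) + 33338)*32740 = (-609 + 33338)*32740 = 32729*32740 = 1071547460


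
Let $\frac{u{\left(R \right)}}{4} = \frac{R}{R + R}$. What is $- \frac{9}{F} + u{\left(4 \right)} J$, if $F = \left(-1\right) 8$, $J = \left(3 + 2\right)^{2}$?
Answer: $\frac{409}{8} \approx 51.125$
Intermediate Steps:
$J = 25$ ($J = 5^{2} = 25$)
$F = -8$
$u{\left(R \right)} = 2$ ($u{\left(R \right)} = 4 \frac{R}{R + R} = 4 \frac{R}{2 R} = 4 \frac{1}{2 R} R = 4 \cdot \frac{1}{2} = 2$)
$- \frac{9}{F} + u{\left(4 \right)} J = - \frac{9}{-8} + 2 \cdot 25 = \left(-9\right) \left(- \frac{1}{8}\right) + 50 = \frac{9}{8} + 50 = \frac{409}{8}$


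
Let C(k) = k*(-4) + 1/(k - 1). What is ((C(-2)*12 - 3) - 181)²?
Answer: 8464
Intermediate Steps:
C(k) = 1/(-1 + k) - 4*k (C(k) = -4*k + 1/(-1 + k) = 1/(-1 + k) - 4*k)
((C(-2)*12 - 3) - 181)² = ((((1 - 4*(-2)² + 4*(-2))/(-1 - 2))*12 - 3) - 181)² = ((((1 - 4*4 - 8)/(-3))*12 - 3) - 181)² = ((-(1 - 16 - 8)/3*12 - 3) - 181)² = ((-⅓*(-23)*12 - 3) - 181)² = (((23/3)*12 - 3) - 181)² = ((92 - 3) - 181)² = (89 - 181)² = (-92)² = 8464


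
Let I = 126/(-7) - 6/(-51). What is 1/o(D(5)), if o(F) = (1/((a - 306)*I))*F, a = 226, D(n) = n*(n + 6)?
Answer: 4864/187 ≈ 26.011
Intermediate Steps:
D(n) = n*(6 + n)
I = -304/17 (I = 126*(-⅐) - 6*(-1/51) = -18 + 2/17 = -304/17 ≈ -17.882)
o(F) = 17*F/24320 (o(F) = (1/((226 - 306)*(-304/17)))*F = (-17/304/(-80))*F = (-1/80*(-17/304))*F = 17*F/24320)
1/o(D(5)) = 1/(17*(5*(6 + 5))/24320) = 1/(17*(5*11)/24320) = 1/((17/24320)*55) = 1/(187/4864) = 4864/187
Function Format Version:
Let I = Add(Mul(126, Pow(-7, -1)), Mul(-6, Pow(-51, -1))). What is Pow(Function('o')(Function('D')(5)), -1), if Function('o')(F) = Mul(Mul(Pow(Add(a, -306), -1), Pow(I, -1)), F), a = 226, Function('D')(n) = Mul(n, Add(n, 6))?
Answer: Rational(4864, 187) ≈ 26.011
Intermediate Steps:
Function('D')(n) = Mul(n, Add(6, n))
I = Rational(-304, 17) (I = Add(Mul(126, Rational(-1, 7)), Mul(-6, Rational(-1, 51))) = Add(-18, Rational(2, 17)) = Rational(-304, 17) ≈ -17.882)
Function('o')(F) = Mul(Rational(17, 24320), F) (Function('o')(F) = Mul(Mul(Pow(Add(226, -306), -1), Pow(Rational(-304, 17), -1)), F) = Mul(Mul(Pow(-80, -1), Rational(-17, 304)), F) = Mul(Mul(Rational(-1, 80), Rational(-17, 304)), F) = Mul(Rational(17, 24320), F))
Pow(Function('o')(Function('D')(5)), -1) = Pow(Mul(Rational(17, 24320), Mul(5, Add(6, 5))), -1) = Pow(Mul(Rational(17, 24320), Mul(5, 11)), -1) = Pow(Mul(Rational(17, 24320), 55), -1) = Pow(Rational(187, 4864), -1) = Rational(4864, 187)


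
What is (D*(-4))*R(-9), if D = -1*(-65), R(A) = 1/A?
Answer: 260/9 ≈ 28.889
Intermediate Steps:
R(A) = 1/A
D = 65
(D*(-4))*R(-9) = (65*(-4))/(-9) = -260*(-1/9) = 260/9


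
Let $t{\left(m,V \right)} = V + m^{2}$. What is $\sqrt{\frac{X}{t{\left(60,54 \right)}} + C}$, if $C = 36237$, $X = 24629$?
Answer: $\frac{\sqrt{53768458562}}{1218} \approx 190.38$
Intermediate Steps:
$\sqrt{\frac{X}{t{\left(60,54 \right)}} + C} = \sqrt{\frac{24629}{54 + 60^{2}} + 36237} = \sqrt{\frac{24629}{54 + 3600} + 36237} = \sqrt{\frac{24629}{3654} + 36237} = \sqrt{\frac{132434627}{3654}} = \frac{\sqrt{53768458562}}{1218}$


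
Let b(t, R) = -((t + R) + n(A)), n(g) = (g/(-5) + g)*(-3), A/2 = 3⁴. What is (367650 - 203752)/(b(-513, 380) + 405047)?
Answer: 58535/144846 ≈ 0.40412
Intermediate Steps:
A = 162 (A = 2*3⁴ = 2*81 = 162)
n(g) = -12*g/5 (n(g) = (g*(-⅕) + g)*(-3) = (-g/5 + g)*(-3) = (4*g/5)*(-3) = -12*g/5)
b(t, R) = 1944/5 - R - t (b(t, R) = -((t + R) - 12/5*162) = -((R + t) - 1944/5) = -(-1944/5 + R + t) = 1944/5 - R - t)
(367650 - 203752)/(b(-513, 380) + 405047) = (367650 - 203752)/((1944/5 - 1*380 - 1*(-513)) + 405047) = 163898/((1944/5 - 380 + 513) + 405047) = 163898/(2609/5 + 405047) = 163898/(2027844/5) = 163898*(5/2027844) = 58535/144846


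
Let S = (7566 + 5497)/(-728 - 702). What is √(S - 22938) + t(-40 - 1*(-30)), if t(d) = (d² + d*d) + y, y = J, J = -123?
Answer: 77 + I*√46924596290/1430 ≈ 77.0 + 151.48*I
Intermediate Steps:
S = -13063/1430 (S = 13063/(-1430) = 13063*(-1/1430) = -13063/1430 ≈ -9.1350)
y = -123
t(d) = -123 + 2*d² (t(d) = (d² + d*d) - 123 = (d² + d²) - 123 = 2*d² - 123 = -123 + 2*d²)
√(S - 22938) + t(-40 - 1*(-30)) = √(-13063/1430 - 22938) + (-123 + 2*(-40 - 1*(-30))²) = √(-32814403/1430) + (-123 + 2*(-40 + 30)²) = I*√46924596290/1430 + (-123 + 2*(-10)²) = I*√46924596290/1430 + (-123 + 2*100) = I*√46924596290/1430 + (-123 + 200) = I*√46924596290/1430 + 77 = 77 + I*√46924596290/1430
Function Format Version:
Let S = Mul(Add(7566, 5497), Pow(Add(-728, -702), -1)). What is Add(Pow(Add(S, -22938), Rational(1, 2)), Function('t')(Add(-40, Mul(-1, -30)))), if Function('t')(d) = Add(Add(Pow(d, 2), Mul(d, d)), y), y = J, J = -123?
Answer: Add(77, Mul(Rational(1, 1430), I, Pow(46924596290, Rational(1, 2)))) ≈ Add(77.000, Mul(151.48, I))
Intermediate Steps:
S = Rational(-13063, 1430) (S = Mul(13063, Pow(-1430, -1)) = Mul(13063, Rational(-1, 1430)) = Rational(-13063, 1430) ≈ -9.1350)
y = -123
Function('t')(d) = Add(-123, Mul(2, Pow(d, 2))) (Function('t')(d) = Add(Add(Pow(d, 2), Mul(d, d)), -123) = Add(Add(Pow(d, 2), Pow(d, 2)), -123) = Add(Mul(2, Pow(d, 2)), -123) = Add(-123, Mul(2, Pow(d, 2))))
Add(Pow(Add(S, -22938), Rational(1, 2)), Function('t')(Add(-40, Mul(-1, -30)))) = Add(Pow(Add(Rational(-13063, 1430), -22938), Rational(1, 2)), Add(-123, Mul(2, Pow(Add(-40, Mul(-1, -30)), 2)))) = Add(Pow(Rational(-32814403, 1430), Rational(1, 2)), Add(-123, Mul(2, Pow(Add(-40, 30), 2)))) = Add(Mul(Rational(1, 1430), I, Pow(46924596290, Rational(1, 2))), Add(-123, Mul(2, Pow(-10, 2)))) = Add(Mul(Rational(1, 1430), I, Pow(46924596290, Rational(1, 2))), Add(-123, Mul(2, 100))) = Add(Mul(Rational(1, 1430), I, Pow(46924596290, Rational(1, 2))), Add(-123, 200)) = Add(Mul(Rational(1, 1430), I, Pow(46924596290, Rational(1, 2))), 77) = Add(77, Mul(Rational(1, 1430), I, Pow(46924596290, Rational(1, 2))))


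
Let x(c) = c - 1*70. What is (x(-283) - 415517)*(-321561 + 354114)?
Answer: -13537816110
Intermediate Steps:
x(c) = -70 + c (x(c) = c - 70 = -70 + c)
(x(-283) - 415517)*(-321561 + 354114) = ((-70 - 283) - 415517)*(-321561 + 354114) = (-353 - 415517)*32553 = -415870*32553 = -13537816110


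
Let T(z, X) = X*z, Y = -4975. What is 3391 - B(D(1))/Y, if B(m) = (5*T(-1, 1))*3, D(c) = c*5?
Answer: 3374042/995 ≈ 3391.0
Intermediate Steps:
D(c) = 5*c
B(m) = -15 (B(m) = (5*(1*(-1)))*3 = (5*(-1))*3 = -5*3 = -15)
3391 - B(D(1))/Y = 3391 - (-15)/(-4975) = 3391 - (-15)*(-1)/4975 = 3391 - 1*3/995 = 3391 - 3/995 = 3374042/995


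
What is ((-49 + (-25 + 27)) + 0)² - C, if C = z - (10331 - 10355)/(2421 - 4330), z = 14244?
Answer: -22974791/1909 ≈ -12035.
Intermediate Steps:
C = 27191772/1909 (C = 14244 - (10331 - 10355)/(2421 - 4330) = 14244 - (-24)/(-1909) = 14244 - (-24)*(-1)/1909 = 14244 - 1*24/1909 = 14244 - 24/1909 = 27191772/1909 ≈ 14244.)
((-49 + (-25 + 27)) + 0)² - C = ((-49 + (-25 + 27)) + 0)² - 1*27191772/1909 = ((-49 + 2) + 0)² - 27191772/1909 = (-47 + 0)² - 27191772/1909 = (-47)² - 27191772/1909 = 2209 - 27191772/1909 = -22974791/1909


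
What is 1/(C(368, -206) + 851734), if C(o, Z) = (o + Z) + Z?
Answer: 1/851690 ≈ 1.1741e-6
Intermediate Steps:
C(o, Z) = o + 2*Z (C(o, Z) = (Z + o) + Z = o + 2*Z)
1/(C(368, -206) + 851734) = 1/((368 + 2*(-206)) + 851734) = 1/((368 - 412) + 851734) = 1/(-44 + 851734) = 1/851690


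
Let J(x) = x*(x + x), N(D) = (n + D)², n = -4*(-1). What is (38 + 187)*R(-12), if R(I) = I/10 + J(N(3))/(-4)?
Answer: -540765/2 ≈ -2.7038e+5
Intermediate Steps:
n = 4
N(D) = (4 + D)²
J(x) = 2*x² (J(x) = x*(2*x) = 2*x²)
R(I) = -2401/2 + I/10 (R(I) = I/10 + (2*((4 + 3)²)²)/(-4) = I*(⅒) + (2*(7²)²)*(-¼) = I/10 + (2*49²)*(-¼) = I/10 + (2*2401)*(-¼) = I/10 + 4802*(-¼) = I/10 - 2401/2 = -2401/2 + I/10)
(38 + 187)*R(-12) = (38 + 187)*(-2401/2 + (⅒)*(-12)) = 225*(-2401/2 - 6/5) = 225*(-12017/10) = -540765/2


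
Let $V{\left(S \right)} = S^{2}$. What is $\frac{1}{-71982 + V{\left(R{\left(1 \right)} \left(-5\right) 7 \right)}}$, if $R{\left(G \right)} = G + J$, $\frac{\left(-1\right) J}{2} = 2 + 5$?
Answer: $\frac{1}{135043} \approx 7.405 \cdot 10^{-6}$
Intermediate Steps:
$J = -14$ ($J = - 2 \left(2 + 5\right) = \left(-2\right) 7 = -14$)
$R{\left(G \right)} = -14 + G$ ($R{\left(G \right)} = G - 14 = -14 + G$)
$\frac{1}{-71982 + V{\left(R{\left(1 \right)} \left(-5\right) 7 \right)}} = \frac{1}{-71982 + \left(\left(-14 + 1\right) \left(-5\right) 7\right)^{2}} = \frac{1}{-71982 + \left(\left(-13\right) \left(-5\right) 7\right)^{2}} = \frac{1}{-71982 + \left(65 \cdot 7\right)^{2}} = \frac{1}{-71982 + 455^{2}} = \frac{1}{-71982 + 207025} = \frac{1}{135043}$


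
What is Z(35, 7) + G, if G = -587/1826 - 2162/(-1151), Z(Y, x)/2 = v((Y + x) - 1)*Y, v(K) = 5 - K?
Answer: -5293077345/2101726 ≈ -2518.4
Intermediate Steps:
Z(Y, x) = 2*Y*(6 - Y - x) (Z(Y, x) = 2*((5 - ((Y + x) - 1))*Y) = 2*((5 - (-1 + Y + x))*Y) = 2*((5 + (1 - Y - x))*Y) = 2*((6 - Y - x)*Y) = 2*(Y*(6 - Y - x)) = 2*Y*(6 - Y - x))
G = 3272175/2101726 (G = -587*1/1826 - 2162*(-1/1151) = -587/1826 + 2162/1151 = 3272175/2101726 ≈ 1.5569)
Z(35, 7) + G = 2*35*(6 - 1*35 - 1*7) + 3272175/2101726 = 2*35*(6 - 35 - 7) + 3272175/2101726 = 2*35*(-36) + 3272175/2101726 = -2520 + 3272175/2101726 = -5293077345/2101726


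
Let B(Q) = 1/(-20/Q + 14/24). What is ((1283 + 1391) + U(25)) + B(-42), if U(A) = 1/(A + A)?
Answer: 11903589/4450 ≈ 2675.0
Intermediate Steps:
B(Q) = 1/(7/12 - 20/Q) (B(Q) = 1/(-20/Q + 14*(1/24)) = 1/(-20/Q + 7/12) = 1/(7/12 - 20/Q))
U(A) = 1/(2*A)
((1283 + 1391) + U(25)) + B(-42) = ((1283 + 1391) + (½)/25) + 12*(-42)/(-240 + 7*(-42)) = (2674 + (½)*(1/25)) + 12*(-42)/(-240 - 294) = (2674 + 1/50) + 12*(-42)/(-534) = 133701/50 + 12*(-42)*(-1/534) = 133701/50 + 84/89 = 11903589/4450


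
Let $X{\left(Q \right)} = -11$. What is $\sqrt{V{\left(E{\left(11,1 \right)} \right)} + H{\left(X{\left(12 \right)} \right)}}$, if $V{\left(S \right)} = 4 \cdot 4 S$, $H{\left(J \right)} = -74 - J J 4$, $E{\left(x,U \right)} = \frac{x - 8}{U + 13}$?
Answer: $\frac{i \sqrt{27174}}{7} \approx 23.549 i$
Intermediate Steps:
$E{\left(x,U \right)} = \frac{-8 + x}{13 + U}$
$H{\left(J \right)} = -74 - 4 J^{2}$ ($H{\left(J \right)} = -74 - J^{2} \cdot 4 = -74 - 4 J^{2}$)
$V{\left(S \right)} = 16 S$
$\sqrt{V{\left(E{\left(11,1 \right)} \right)} + H{\left(X{\left(12 \right)} \right)}} = \sqrt{16 \frac{-8 + 11}{13 + 1} - \left(74 + 4 \left(-11\right)^{2}\right)} = \sqrt{16 \cdot \frac{1}{14} \cdot 3 - 558} = \sqrt{16 \cdot \frac{3}{14} - 558} = \sqrt{\frac{24}{7} - 558} = \sqrt{- \frac{3882}{7}} = \frac{i \sqrt{27174}}{7}$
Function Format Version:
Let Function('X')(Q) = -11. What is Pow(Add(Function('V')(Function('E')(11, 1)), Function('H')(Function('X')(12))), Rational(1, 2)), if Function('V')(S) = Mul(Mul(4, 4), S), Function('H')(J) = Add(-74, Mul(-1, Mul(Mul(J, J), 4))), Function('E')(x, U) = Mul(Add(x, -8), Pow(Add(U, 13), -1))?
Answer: Mul(Rational(1, 7), I, Pow(27174, Rational(1, 2))) ≈ Mul(23.549, I)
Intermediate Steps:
Function('E')(x, U) = Mul(Pow(Add(13, U), -1), Add(-8, x)) (Function('E')(x, U) = Mul(Add(-8, x), Pow(Add(13, U), -1)) = Mul(Pow(Add(13, U), -1), Add(-8, x)))
Function('H')(J) = Add(-74, Mul(-4, Pow(J, 2))) (Function('H')(J) = Add(-74, Mul(-1, Mul(Pow(J, 2), 4))) = Add(-74, Mul(-1, Mul(4, Pow(J, 2)))) = Add(-74, Mul(-4, Pow(J, 2))))
Function('V')(S) = Mul(16, S)
Pow(Add(Function('V')(Function('E')(11, 1)), Function('H')(Function('X')(12))), Rational(1, 2)) = Pow(Add(Mul(16, Mul(Pow(Add(13, 1), -1), Add(-8, 11))), Add(-74, Mul(-4, Pow(-11, 2)))), Rational(1, 2)) = Pow(Add(Mul(16, Mul(Pow(14, -1), 3)), Add(-74, Mul(-4, 121))), Rational(1, 2)) = Pow(Add(Mul(16, Mul(Rational(1, 14), 3)), Add(-74, -484)), Rational(1, 2)) = Pow(Add(Mul(16, Rational(3, 14)), -558), Rational(1, 2)) = Pow(Add(Rational(24, 7), -558), Rational(1, 2)) = Pow(Rational(-3882, 7), Rational(1, 2)) = Mul(Rational(1, 7), I, Pow(27174, Rational(1, 2)))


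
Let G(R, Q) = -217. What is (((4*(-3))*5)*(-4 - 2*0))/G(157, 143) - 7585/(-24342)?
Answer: -4196135/5282214 ≈ -0.79439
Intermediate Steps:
(((4*(-3))*5)*(-4 - 2*0))/G(157, 143) - 7585/(-24342) = (((4*(-3))*5)*(-4 - 2*0))/(-217) - 7585/(-24342) = ((-12*5)*(-4 + 0))*(-1/217) - 7585*(-1/24342) = -60*(-4)*(-1/217) + 7585/24342 = 240*(-1/217) + 7585/24342 = -240/217 + 7585/24342 = -4196135/5282214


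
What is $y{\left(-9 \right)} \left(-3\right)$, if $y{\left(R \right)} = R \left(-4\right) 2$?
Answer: $-216$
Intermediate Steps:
$y{\left(R \right)} = - 8 R$ ($y{\left(R \right)} = - 4 R 2 = - 8 R$)
$y{\left(-9 \right)} \left(-3\right) = \left(-8\right) \left(-9\right) \left(-3\right) = 72 \left(-3\right) = -216$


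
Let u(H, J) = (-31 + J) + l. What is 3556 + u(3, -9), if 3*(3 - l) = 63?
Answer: 3498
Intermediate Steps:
l = -18 (l = 3 - ⅓*63 = 3 - 21 = -18)
u(H, J) = -49 + J (u(H, J) = (-31 + J) - 18 = -49 + J)
3556 + u(3, -9) = 3556 + (-49 - 9) = 3556 - 58 = 3498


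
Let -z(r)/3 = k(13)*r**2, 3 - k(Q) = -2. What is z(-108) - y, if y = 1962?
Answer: -176922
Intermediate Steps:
k(Q) = 5 (k(Q) = 3 - 1*(-2) = 3 + 2 = 5)
z(r) = -15*r**2
z(-108) - y = -15*(-108)**2 - 1*1962 = -15*11664 - 1962 = -174960 - 1962 = -176922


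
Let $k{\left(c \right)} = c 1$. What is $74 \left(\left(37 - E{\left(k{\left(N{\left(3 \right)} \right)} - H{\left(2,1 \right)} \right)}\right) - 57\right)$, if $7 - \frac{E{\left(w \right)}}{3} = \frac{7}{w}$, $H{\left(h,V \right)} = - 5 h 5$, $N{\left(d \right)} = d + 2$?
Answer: $- \frac{165316}{55} \approx -3005.7$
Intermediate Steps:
$N{\left(d \right)} = 2 + d$
$H{\left(h,V \right)} = - 25 h$
$k{\left(c \right)} = c$
$E{\left(w \right)} = 21 - \frac{21}{w}$ ($E{\left(w \right)} = 21 - 3 \frac{7}{w} = 21 - \frac{21}{w}$)
$74 \left(\left(37 - E{\left(k{\left(N{\left(3 \right)} \right)} - H{\left(2,1 \right)} \right)}\right) - 57\right) = 74 \left(\left(37 - \left(21 - \frac{21}{\left(2 + 3\right) - \left(-25\right) 2}\right)\right) - 57\right) = 74 \left(\left(37 - \left(21 - \frac{21}{5 - -50}\right)\right) - 57\right) = 74 \left(\left(37 - \left(21 - \frac{21}{5 + 50}\right)\right) - 57\right) = 74 \left(\left(37 - \left(21 - \frac{21}{55}\right)\right) - 57\right) = 74 \left(\left(37 - \frac{1134}{55}\right) - 57\right) = 74 \left(\frac{901}{55} - 57\right) = 74 \left(- \frac{2234}{55}\right) = - \frac{165316}{55}$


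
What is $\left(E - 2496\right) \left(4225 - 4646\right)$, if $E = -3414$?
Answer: $2488110$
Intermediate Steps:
$\left(E - 2496\right) \left(4225 - 4646\right) = \left(-3414 - 2496\right) \left(4225 - 4646\right) = \left(-5910\right) \left(-421\right) = 2488110$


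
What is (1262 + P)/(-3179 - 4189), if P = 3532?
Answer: -799/1228 ≈ -0.65065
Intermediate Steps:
(1262 + P)/(-3179 - 4189) = (1262 + 3532)/(-3179 - 4189) = 4794/(-7368) = 4794*(-1/7368) = -799/1228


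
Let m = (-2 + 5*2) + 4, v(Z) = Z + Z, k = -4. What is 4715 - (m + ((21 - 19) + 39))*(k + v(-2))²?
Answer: 1323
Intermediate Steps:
v(Z) = 2*Z
m = 12 (m = (-2 + 10) + 4 = 8 + 4 = 12)
4715 - (m + ((21 - 19) + 39))*(k + v(-2))² = 4715 - (12 + ((21 - 19) + 39))*(-4 + 2*(-2))² = 4715 - (12 + (2 + 39))*(-4 - 4)² = 4715 - (12 + 41)*(-8)² = 4715 - 53*64 = 4715 - 1*3392 = 4715 - 3392 = 1323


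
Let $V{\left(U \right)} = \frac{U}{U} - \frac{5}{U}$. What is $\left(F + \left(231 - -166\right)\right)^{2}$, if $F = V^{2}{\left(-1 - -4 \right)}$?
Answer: $\frac{12794929}{81} \approx 1.5796 \cdot 10^{5}$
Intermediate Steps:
$V{\left(U \right)} = 1 - \frac{5}{U}$
$F = \frac{4}{9}$ ($F = \left(\frac{-5 - -3}{-1 - -4}\right)^{2} = \left(\frac{-5 + \left(-1 + 4\right)}{-1 + 4}\right)^{2} = \left(\frac{-5 + 3}{3}\right)^{2} = \left(\frac{1}{3} \left(-2\right)\right)^{2} = \left(- \frac{2}{3}\right)^{2} = \frac{4}{9} \approx 0.44444$)
$\left(F + \left(231 - -166\right)\right)^{2} = \left(\frac{4}{9} + \left(231 - -166\right)\right)^{2} = \left(\frac{4}{9} + \left(231 + 166\right)\right)^{2} = \left(\frac{4}{9} + 397\right)^{2} = \left(\frac{3577}{9}\right)^{2} = \frac{12794929}{81}$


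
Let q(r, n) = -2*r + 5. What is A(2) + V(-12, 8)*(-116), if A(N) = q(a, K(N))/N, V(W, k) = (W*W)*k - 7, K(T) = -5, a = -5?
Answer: -265625/2 ≈ -1.3281e+5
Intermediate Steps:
q(r, n) = 5 - 2*r
V(W, k) = -7 + k*W² (V(W, k) = W²*k - 7 = k*W² - 7 = -7 + k*W²)
A(N) = 15/N (A(N) = (5 - 2*(-5))/N = (5 + 10)/N = 15/N)
A(2) + V(-12, 8)*(-116) = 15/2 + (-7 + 8*(-12)²)*(-116) = 15*(½) + (-7 + 8*144)*(-116) = 15/2 + (-7 + 1152)*(-116) = 15/2 + 1145*(-116) = 15/2 - 132820 = -265625/2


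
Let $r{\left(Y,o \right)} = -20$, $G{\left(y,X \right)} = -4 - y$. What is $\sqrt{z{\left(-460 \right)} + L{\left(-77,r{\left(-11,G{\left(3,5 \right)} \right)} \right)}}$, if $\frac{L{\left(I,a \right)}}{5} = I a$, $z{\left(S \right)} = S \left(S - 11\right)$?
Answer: $2 \sqrt{56090} \approx 473.67$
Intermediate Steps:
$z{\left(S \right)} = S \left(-11 + S\right)$
$L{\left(I,a \right)} = 5 I a$
$\sqrt{z{\left(-460 \right)} + L{\left(-77,r{\left(-11,G{\left(3,5 \right)} \right)} \right)}} = \sqrt{- 460 \left(-11 - 460\right) + 5 \left(-77\right) \left(-20\right)} = \sqrt{\left(-460\right) \left(-471\right) + 7700} = \sqrt{216660 + 7700} = \sqrt{224360} = 2 \sqrt{56090}$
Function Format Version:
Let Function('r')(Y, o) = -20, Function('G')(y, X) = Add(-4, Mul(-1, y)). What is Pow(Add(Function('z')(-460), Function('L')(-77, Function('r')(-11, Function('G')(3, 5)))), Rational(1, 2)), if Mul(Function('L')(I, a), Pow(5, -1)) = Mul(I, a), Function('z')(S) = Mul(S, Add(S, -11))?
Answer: Mul(2, Pow(56090, Rational(1, 2))) ≈ 473.67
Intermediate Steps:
Function('z')(S) = Mul(S, Add(-11, S))
Function('L')(I, a) = Mul(5, I, a) (Function('L')(I, a) = Mul(5, Mul(I, a)) = Mul(5, I, a))
Pow(Add(Function('z')(-460), Function('L')(-77, Function('r')(-11, Function('G')(3, 5)))), Rational(1, 2)) = Pow(Add(Mul(-460, Add(-11, -460)), Mul(5, -77, -20)), Rational(1, 2)) = Pow(Add(Mul(-460, -471), 7700), Rational(1, 2)) = Pow(Add(216660, 7700), Rational(1, 2)) = Pow(224360, Rational(1, 2)) = Mul(2, Pow(56090, Rational(1, 2)))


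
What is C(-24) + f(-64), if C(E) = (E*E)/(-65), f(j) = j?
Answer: -4736/65 ≈ -72.862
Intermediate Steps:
C(E) = -E²/65 (C(E) = E²*(-1/65) = -E²/65)
C(-24) + f(-64) = -1/65*(-24)² - 64 = -1/65*576 - 64 = -576/65 - 64 = -4736/65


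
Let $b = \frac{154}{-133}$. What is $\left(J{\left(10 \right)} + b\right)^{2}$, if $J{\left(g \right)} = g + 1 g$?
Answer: $\frac{128164}{361} \approx 355.02$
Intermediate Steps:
$J{\left(g \right)} = 2 g$ ($J{\left(g \right)} = g + g = 2 g$)
$b = - \frac{22}{19}$ ($b = 154 \left(- \frac{1}{133}\right) = - \frac{22}{19} \approx -1.1579$)
$\left(J{\left(10 \right)} + b\right)^{2} = \left(2 \cdot 10 - \frac{22}{19}\right)^{2} = \left(20 - \frac{22}{19}\right)^{2} = \left(\frac{358}{19}\right)^{2} = \frac{128164}{361}$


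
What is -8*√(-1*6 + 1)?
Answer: -8*I*√5 ≈ -17.889*I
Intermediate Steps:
-8*√(-1*6 + 1) = -8*√(-6 + 1) = -8*I*√5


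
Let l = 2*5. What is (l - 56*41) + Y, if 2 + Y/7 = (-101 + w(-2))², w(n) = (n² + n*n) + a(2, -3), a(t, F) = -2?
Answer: 60875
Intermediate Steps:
l = 10
w(n) = -2 + 2*n² (w(n) = (n² + n*n) - 2 = (n² + n²) - 2 = 2*n² - 2 = -2 + 2*n²)
Y = 63161 (Y = -14 + 7*(-101 + (-2 + 2*(-2)²))² = -14 + 7*(-101 + (-2 + 2*4))² = -14 + 7*(-101 + (-2 + 8))² = -14 + 7*(-101 + 6)² = -14 + 7*(-95)² = -14 + 7*9025 = -14 + 63175 = 63161)
(l - 56*41) + Y = (10 - 56*41) + 63161 = (10 - 2296) + 63161 = -2286 + 63161 = 60875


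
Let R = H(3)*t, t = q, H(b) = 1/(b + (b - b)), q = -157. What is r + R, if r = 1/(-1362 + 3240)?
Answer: -98281/1878 ≈ -52.333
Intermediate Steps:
r = 1/1878 ≈ 0.00053248
H(b) = 1/b (H(b) = 1/(b + 0) = 1/b)
t = -157
R = -157/3 ≈ -52.333
r + R = 1/1878 - 157/3 = -98281/1878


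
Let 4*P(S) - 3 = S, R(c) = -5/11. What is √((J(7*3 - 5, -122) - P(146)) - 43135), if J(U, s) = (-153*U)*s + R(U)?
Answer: √123653915/22 ≈ 505.45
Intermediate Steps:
R(c) = -5/11 (R(c) = -5*1/11 = -5/11)
P(S) = ¾ + S/4
J(U, s) = -5/11 - 153*U*s (J(U, s) = (-153*U)*s - 5/11 = -153*U*s - 5/11 = -5/11 - 153*U*s)
√((J(7*3 - 5, -122) - P(146)) - 43135) = √(((-5/11 - 153*(7*3 - 5)*(-122)) - (¾ + (¼)*146)) - 43135) = √(((-5/11 - 153*(21 - 5)*(-122)) - (¾ + 73/2)) - 43135) = √(((-5/11 - 153*16*(-122)) - 1*149/4) - 43135) = √(((-5/11 + 298656) - 149/4) - 43135) = √((3285211/11 - 149/4) - 43135) = √(13139205/44 - 43135) = √(11241265/44) = √123653915/22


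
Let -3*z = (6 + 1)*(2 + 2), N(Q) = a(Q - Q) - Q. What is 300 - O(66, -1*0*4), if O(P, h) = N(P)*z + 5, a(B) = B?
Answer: -321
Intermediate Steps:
N(Q) = -Q (N(Q) = (Q - Q) - Q = 0 - Q = -Q)
z = -28/3 (z = -(6 + 1)*(2 + 2)/3 = -7*4/3 = -⅓*28 = -28/3 ≈ -9.3333)
O(P, h) = 5 + 28*P/3 (O(P, h) = -P*(-28/3) + 5 = 28*P/3 + 5 = 5 + 28*P/3)
300 - O(66, -1*0*4) = 300 - (5 + (28/3)*66) = 300 - (5 + 616) = 300 - 1*621 = 300 - 621 = -321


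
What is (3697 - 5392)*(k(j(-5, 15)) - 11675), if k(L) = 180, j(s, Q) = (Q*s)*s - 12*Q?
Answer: 19484025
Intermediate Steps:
j(s, Q) = -12*Q + Q*s**2 (j(s, Q) = Q*s**2 - 12*Q = -12*Q + Q*s**2)
(3697 - 5392)*(k(j(-5, 15)) - 11675) = (3697 - 5392)*(180 - 11675) = -1695*(-11495) = 19484025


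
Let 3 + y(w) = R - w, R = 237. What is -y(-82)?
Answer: -316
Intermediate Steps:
y(w) = 234 - w (y(w) = -3 + (237 - w) = 234 - w)
-y(-82) = -(234 - 1*(-82)) = -(234 + 82) = -1*316 = -316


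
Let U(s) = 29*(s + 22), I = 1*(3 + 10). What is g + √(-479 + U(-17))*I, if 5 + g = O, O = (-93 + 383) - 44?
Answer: 241 + 13*I*√334 ≈ 241.0 + 237.58*I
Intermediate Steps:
I = 13 (I = 1*13 = 13)
U(s) = 638 + 29*s (U(s) = 29*(22 + s) = 638 + 29*s)
O = 246 (O = 290 - 44 = 246)
g = 241 (g = -5 + 246 = 241)
g + √(-479 + U(-17))*I = 241 + √(-479 + (638 + 29*(-17)))*13 = 241 + √(-479 + (638 - 493))*13 = 241 + √(-479 + 145)*13 = 241 + √(-334)*13 = 241 + (I*√334)*13 = 241 + 13*I*√334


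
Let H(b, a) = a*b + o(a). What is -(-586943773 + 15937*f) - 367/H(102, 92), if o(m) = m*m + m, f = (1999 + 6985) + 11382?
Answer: 4706932707773/17940 ≈ 2.6237e+8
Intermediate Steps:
f = 20366 (f = 8984 + 11382 = 20366)
o(m) = m + m**2 (o(m) = m**2 + m = m + m**2)
H(b, a) = a*b + a*(1 + a)
-(-586943773 + 15937*f) - 367/H(102, 92) = -15937/(1/(20366 - 36829)) - 367*1/(92*(1 + 92 + 102)) = -15937/(1/(-16463)) - 367/(92*195) = -15937/(-1/16463) - 367/17940 = -15937*(-16463) - 367*1/17940 = 262370831 - 367/17940 = 4706932707773/17940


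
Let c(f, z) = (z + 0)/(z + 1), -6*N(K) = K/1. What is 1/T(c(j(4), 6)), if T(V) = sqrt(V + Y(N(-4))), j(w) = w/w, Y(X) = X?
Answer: sqrt(42)/8 ≈ 0.81009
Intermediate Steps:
N(K) = -K/6 (N(K) = -K/(6*1) = -K/6)
j(w) = 1
c(f, z) = z/(1 + z)
T(V) = sqrt(2/3 + V) (T(V) = sqrt(V - 1/6*(-4)) = sqrt(V + 2/3) = sqrt(2/3 + V))
1/T(c(j(4), 6)) = 1/(sqrt(6 + 9*(6/(1 + 6)))/3) = 1/(sqrt(6 + 9*(6/7))/3) = 1/(sqrt(6 + 54/7)/3) = 1/(sqrt(96/7)/3) = 1/((4*sqrt(42)/7)/3) = 1/(4*sqrt(42)/21) = sqrt(42)/8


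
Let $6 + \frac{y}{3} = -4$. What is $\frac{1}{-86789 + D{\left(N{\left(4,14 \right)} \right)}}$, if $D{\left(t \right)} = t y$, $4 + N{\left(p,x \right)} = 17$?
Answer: $- \frac{1}{87179} \approx -1.1471 \cdot 10^{-5}$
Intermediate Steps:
$y = -30$ ($y = -18 + 3 \left(-4\right) = -18 - 12 = -30$)
$N{\left(p,x \right)} = 13$ ($N{\left(p,x \right)} = -4 + 17 = 13$)
$D{\left(t \right)} = - 30 t$ ($D{\left(t \right)} = t \left(-30\right) = - 30 t$)
$\frac{1}{-86789 + D{\left(N{\left(4,14 \right)} \right)}} = \frac{1}{-86789 - 390} = \frac{1}{-87179} = - \frac{1}{87179}$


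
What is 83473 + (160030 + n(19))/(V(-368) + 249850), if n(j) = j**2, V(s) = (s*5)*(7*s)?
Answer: 416504553761/4989690 ≈ 83473.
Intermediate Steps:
V(s) = 35*s**2 (V(s) = (5*s)*(7*s) = 35*s**2)
83473 + (160030 + n(19))/(V(-368) + 249850) = 83473 + (160030 + 19**2)/(35*(-368)**2 + 249850) = 83473 + (160030 + 361)/(35*135424 + 249850) = 83473 + 160391/(4739840 + 249850) = 83473 + 160391/4989690 = 416504553761/4989690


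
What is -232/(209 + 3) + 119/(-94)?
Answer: -11759/4982 ≈ -2.3603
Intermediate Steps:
-232/(209 + 3) + 119/(-94) = -232/212 + 119*(-1/94) = -232*1/212 - 119/94 = -58/53 - 119/94 = -11759/4982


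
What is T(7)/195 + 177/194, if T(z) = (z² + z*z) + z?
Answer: 3659/2522 ≈ 1.4508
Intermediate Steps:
T(z) = z + 2*z² (T(z) = (z² + z²) + z = 2*z² + z = z + 2*z²)
T(7)/195 + 177/194 = (7*(1 + 2*7))/195 + 177/194 = (7*(1 + 14))*(1/195) + 177*(1/194) = (7*15)*(1/195) + 177/194 = 105*(1/195) + 177/194 = 7/13 + 177/194 = 3659/2522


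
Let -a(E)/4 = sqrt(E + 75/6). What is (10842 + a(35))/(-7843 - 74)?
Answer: -278/203 + 2*sqrt(190)/7917 ≈ -1.3660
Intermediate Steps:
a(E) = -4*sqrt(25/2 + E) (a(E) = -4*sqrt(E + 75/6) = -4*sqrt(E + 75*(1/6)) = -4*sqrt(E + 25/2) = -4*sqrt(25/2 + E))
(10842 + a(35))/(-7843 - 74) = (10842 - 2*sqrt(50 + 4*35))/(-7843 - 74) = (10842 - 2*sqrt(50 + 140))/(-7917) = (10842 - 2*sqrt(190))*(-1/7917) = -278/203 + 2*sqrt(190)/7917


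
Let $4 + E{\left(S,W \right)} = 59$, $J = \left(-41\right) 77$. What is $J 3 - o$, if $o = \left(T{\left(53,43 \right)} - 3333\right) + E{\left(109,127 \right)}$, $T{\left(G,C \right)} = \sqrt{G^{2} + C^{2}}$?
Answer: $-6193 - \sqrt{4658} \approx -6261.3$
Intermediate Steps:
$J = -3157$
$E{\left(S,W \right)} = 55$ ($E{\left(S,W \right)} = -4 + 59 = 55$)
$T{\left(G,C \right)} = \sqrt{C^{2} + G^{2}}$
$o = -3278 + \sqrt{4658}$ ($o = \left(\sqrt{43^{2} + 53^{2}} - 3333\right) + 55 = \left(\sqrt{1849 + 2809} - 3333\right) + 55 = \left(\sqrt{4658} - 3333\right) + 55 = \left(-3333 + \sqrt{4658}\right) + 55 = -3278 + \sqrt{4658} \approx -3209.8$)
$J 3 - o = \left(-3157\right) 3 - \left(-3278 + \sqrt{4658}\right) = -9471 + \left(3278 - \sqrt{4658}\right) = -6193 - \sqrt{4658}$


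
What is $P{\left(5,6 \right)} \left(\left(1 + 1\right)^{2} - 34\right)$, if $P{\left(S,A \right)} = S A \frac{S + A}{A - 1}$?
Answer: $-1980$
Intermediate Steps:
$P{\left(S,A \right)} = \frac{A S \left(A + S\right)}{-1 + A}$ ($P{\left(S,A \right)} = A S \frac{A + S}{-1 + A} = \frac{A S \left(A + S\right)}{-1 + A}$)
$P{\left(5,6 \right)} \left(\left(1 + 1\right)^{2} - 34\right) = 6 \cdot 5 \frac{1}{-1 + 6} \left(6 + 5\right) \left(\left(1 + 1\right)^{2} - 34\right) = 6 \cdot 5 \cdot \frac{1}{5} \cdot 11 \left(2^{2} - 34\right) = 6 \cdot 5 \cdot \frac{1}{5} \cdot 11 \left(4 - 34\right) = 66 \left(-30\right) = -1980$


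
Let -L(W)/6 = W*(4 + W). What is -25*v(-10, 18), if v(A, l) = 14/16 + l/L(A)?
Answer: -165/8 ≈ -20.625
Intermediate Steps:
L(W) = -6*W*(4 + W)
v(A, l) = 7/8 - l/(6*A*(4 + A)) (v(A, l) = 14/16 + l/((-6*A*(4 + A))) = 14*(1/16) + l*(-1/(6*A*(4 + A))) = 7/8 - l/(6*A*(4 + A)))
-25*v(-10, 18) = -25*(-4*18 + 21*(-10)*(4 - 10))/(24*(-10)*(4 - 10)) = -25*(-1)*(-72 + 21*(-10)*(-6))/(24*10*(-6)) = -25*(-1)*(-1)*(-72 + 1260)/(24*10*6) = -25*(-1)*(-1)*1188/(24*10*6) = -25*33/40 = -165/8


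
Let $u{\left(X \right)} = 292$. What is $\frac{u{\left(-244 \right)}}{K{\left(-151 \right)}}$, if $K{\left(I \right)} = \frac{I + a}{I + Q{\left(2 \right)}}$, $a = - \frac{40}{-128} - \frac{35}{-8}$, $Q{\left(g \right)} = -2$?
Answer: $\frac{714816}{2341} \approx 305.35$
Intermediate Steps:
$a = \frac{75}{16}$ ($a = \left(-40\right) \left(- \frac{1}{128}\right) - - \frac{35}{8} = \frac{5}{16} + \frac{35}{8} = \frac{75}{16} \approx 4.6875$)
$K{\left(I \right)} = \frac{\frac{75}{16} + I}{-2 + I}$ ($K{\left(I \right)} = \frac{I + \frac{75}{16}}{I - 2} = \frac{\frac{75}{16} + I}{-2 + I}$)
$\frac{u{\left(-244 \right)}}{K{\left(-151 \right)}} = \frac{292}{\frac{1}{-2 - 151} \left(\frac{75}{16} - 151\right)} = \frac{292}{\frac{1}{-153} \left(- \frac{2341}{16}\right)} = \frac{292}{\left(- \frac{1}{153}\right) \left(- \frac{2341}{16}\right)} = \frac{292}{\frac{2341}{2448}} = 292 \cdot \frac{2448}{2341} = \frac{714816}{2341}$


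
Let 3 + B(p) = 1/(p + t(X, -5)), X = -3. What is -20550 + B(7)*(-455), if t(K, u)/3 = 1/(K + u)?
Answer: -1020445/53 ≈ -19254.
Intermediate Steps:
t(K, u) = 3/(K + u)
B(p) = -3 + 1/(-3/8 + p) (B(p) = -3 + 1/(p + 3/(-3 - 5)) = -3 + 1/(p + 3/(-8)) = -3 + 1/(p + 3*(-⅛)) = -3 + 1/(p - 3/8) = -3 + 1/(-3/8 + p))
-20550 + B(7)*(-455) = -20550 + ((17 - 24*7)/(-3 + 8*7))*(-455) = -20550 + ((17 - 168)/(-3 + 56))*(-455) = -20550 + (-151/53)*(-455) = -20550 + ((1/53)*(-151))*(-455) = -20550 - 151/53*(-455) = -20550 + 68705/53 = -1020445/53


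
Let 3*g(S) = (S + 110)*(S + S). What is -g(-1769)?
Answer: -1956514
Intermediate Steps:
g(S) = 2*S*(110 + S)/3 (g(S) = ((S + 110)*(S + S))/3 = ((110 + S)*(2*S))/3 = (2*S*(110 + S))/3 = 2*S*(110 + S)/3)
-g(-1769) = -2*(-1769)*(110 - 1769)/3 = -2*(-1769)*(-1659)/3 = -1*1956514 = -1956514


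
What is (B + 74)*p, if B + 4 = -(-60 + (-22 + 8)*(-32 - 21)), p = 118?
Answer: -72216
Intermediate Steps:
B = -686 (B = -4 - (-60 + (-22 + 8)*(-32 - 21)) = -4 - (-60 - 14*(-53)) = -4 - (-60 + 742) = -4 - 1*682 = -4 - 682 = -686)
(B + 74)*p = (-686 + 74)*118 = -612*118 = -72216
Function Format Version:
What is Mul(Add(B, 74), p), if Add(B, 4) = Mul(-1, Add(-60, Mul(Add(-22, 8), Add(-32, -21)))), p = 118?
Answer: -72216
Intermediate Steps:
B = -686 (B = Add(-4, Mul(-1, Add(-60, Mul(Add(-22, 8), Add(-32, -21))))) = Add(-4, Mul(-1, Add(-60, Mul(-14, -53)))) = Add(-4, Mul(-1, Add(-60, 742))) = Add(-4, Mul(-1, 682)) = Add(-4, -682) = -686)
Mul(Add(B, 74), p) = Mul(Add(-686, 74), 118) = Mul(-612, 118) = -72216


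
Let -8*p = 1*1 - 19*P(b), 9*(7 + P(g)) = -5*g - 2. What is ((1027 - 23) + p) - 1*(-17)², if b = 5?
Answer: 5529/8 ≈ 691.13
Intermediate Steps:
P(g) = -65/9 - 5*g/9 (P(g) = -7 + (-5*g - 2)/9 = -7 + (-2 - 5*g)/9 = -7 + (-2/9 - 5*g/9) = -65/9 - 5*g/9)
p = -191/8 (p = -(1*1 - 19*(-65/9 - 5/9*5))/8 = -(1 - 19*(-65/9 - 25/9))/8 = -(1 - 19*(-10))/8 = -(1 + 190)/8 = -⅛*191 = -191/8 ≈ -23.875)
((1027 - 23) + p) - 1*(-17)² = ((1027 - 23) - 191/8) - 1*(-17)² = (1004 - 191/8) - 1*289 = 7841/8 - 289 = 5529/8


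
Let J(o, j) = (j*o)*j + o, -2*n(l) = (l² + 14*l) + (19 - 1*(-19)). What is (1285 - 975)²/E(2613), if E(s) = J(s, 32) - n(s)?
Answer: 192200/12221039 ≈ 0.015727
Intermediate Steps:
n(l) = -19 - 7*l - l²/2 (n(l) = -((l² + 14*l) + (19 - 1*(-19)))/2 = -((l² + 14*l) + (19 + 19))/2 = -((l² + 14*l) + 38)/2 = -(38 + l² + 14*l)/2 = -19 - 7*l - l²/2)
J(o, j) = o + o*j² (J(o, j) = o*j² + o = o + o*j²)
E(s) = 19 + s²/2 + 1032*s (E(s) = s*(1 + 32²) - (-19 - 7*s - s²/2) = s*(1 + 1024) + (19 + s²/2 + 7*s) = s*1025 + (19 + s²/2 + 7*s) = 1025*s + (19 + s²/2 + 7*s) = 19 + s²/2 + 1032*s)
(1285 - 975)²/E(2613) = (1285 - 975)²/(19 + (½)*2613² + 1032*2613) = 310²/(19 + (½)*6827769 + 2696616) = 96100/(19 + 6827769/2 + 2696616) = 96100/(12221039/2) = 96100*(2/12221039) = 192200/12221039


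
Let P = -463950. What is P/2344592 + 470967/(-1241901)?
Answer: -280067571569/485291858232 ≈ -0.57711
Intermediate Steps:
P/2344592 + 470967/(-1241901) = -463950/2344592 + 470967/(-1241901) = -463950*1/2344592 + 470967*(-1/1241901) = -231975/1172296 - 156989/413967 = -280067571569/485291858232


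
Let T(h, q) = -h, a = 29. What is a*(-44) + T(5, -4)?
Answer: -1281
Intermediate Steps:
a*(-44) + T(5, -4) = 29*(-44) - 1*5 = -1276 - 5 = -1281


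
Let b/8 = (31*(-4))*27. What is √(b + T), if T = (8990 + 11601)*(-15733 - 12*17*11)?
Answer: I*√370191191 ≈ 19240.0*I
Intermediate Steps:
T = -370164407 (T = 20591*(-15733 - 204*11) = 20591*(-15733 - 2244) = 20591*(-17977) = -370164407)
b = -26784 (b = 8*((31*(-4))*27) = 8*(-124*27) = 8*(-3348) = -26784)
√(b + T) = √(-26784 - 370164407) = √(-370191191) = I*√370191191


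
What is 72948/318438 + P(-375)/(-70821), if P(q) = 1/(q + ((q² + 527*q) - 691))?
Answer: 5555249827829/24250187020842 ≈ 0.22908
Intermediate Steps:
P(q) = 1/(-691 + q² + 528*q) (P(q) = 1/(q + (-691 + q² + 527*q)) = 1/(-691 + q² + 528*q))
72948/318438 + P(-375)/(-70821) = 72948/318438 + 1/((-691 + (-375)² + 528*(-375))*(-70821)) = 72948*(1/318438) - 1/70821/(-691 + 140625 - 198000) = 12158/53073 - 1/70821/(-58066) = 12158/53073 - 1/58066*(-1/70821) = 12158/53073 + 1/4112292186 = 5555249827829/24250187020842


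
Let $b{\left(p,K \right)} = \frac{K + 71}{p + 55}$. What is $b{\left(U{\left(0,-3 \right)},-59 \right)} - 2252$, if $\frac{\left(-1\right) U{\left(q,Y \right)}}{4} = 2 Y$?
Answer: $- \frac{177896}{79} \approx -2251.8$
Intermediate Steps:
$U{\left(q,Y \right)} = - 8 Y$ ($U{\left(q,Y \right)} = - 4 \cdot 2 Y = - 8 Y$)
$b{\left(p,K \right)} = \frac{71 + K}{55 + p}$
$b{\left(U{\left(0,-3 \right)},-59 \right)} - 2252 = \frac{71 - 59}{55 - -24} - 2252 = \frac{1}{55 + 24} \cdot 12 - 2252 = \frac{1}{79} \cdot 12 - 2252 = \frac{12}{79} - 2252 = - \frac{177896}{79}$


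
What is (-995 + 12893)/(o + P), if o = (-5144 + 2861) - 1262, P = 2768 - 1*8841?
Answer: -1983/1603 ≈ -1.2371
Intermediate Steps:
P = -6073 (P = 2768 - 8841 = -6073)
o = -3545 (o = -2283 - 1262 = -3545)
(-995 + 12893)/(o + P) = (-995 + 12893)/(-3545 - 6073) = 11898/(-9618) = 11898*(-1/9618) = -1983/1603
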